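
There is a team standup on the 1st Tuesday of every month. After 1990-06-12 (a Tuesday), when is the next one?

June 1990 starts on a Friday, so its 1st Tuesday is 1990-06-05 (4 days in).
That is not after 1990-06-12, so look at July 1990.
July 1990 starts on a Sunday, so its 1st Tuesday is 1990-07-03 (2 days in).

1990-07-03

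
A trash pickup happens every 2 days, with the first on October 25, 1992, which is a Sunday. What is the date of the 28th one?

December 18, 1992

The 28th occurrence is 27 intervals after the first: 27 × 2 = 54 days after October 25, 1992.
October has 31 days — 6 days to the end of October leaves 48.
November has 30 days (18 left).
18 days into December → December 18, 1992.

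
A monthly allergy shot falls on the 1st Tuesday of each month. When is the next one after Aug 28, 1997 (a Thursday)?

Sep 2, 1997

Aug 1997 starts on a Friday, so its 1st Tuesday is Aug 5, 1997 (4 days in).
That is not after Aug 28, 1997, so look at Sep 1997.
Sep 1997 starts on a Monday, so its 1st Tuesday is Sep 2, 1997 (1 day in).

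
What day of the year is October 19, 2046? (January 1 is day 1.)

292

Days in months before October: 31 + 28 + 31 + 30 + 31 + 30 + 31 + 31 + 30 = 273.
Plus 19 days into October → day 292.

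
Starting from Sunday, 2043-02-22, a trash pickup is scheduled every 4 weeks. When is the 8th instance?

The 8th occurrence is 7 intervals after the first: 7 × 28 = 196 days after 2043-02-22.
February has 28 days — 6 days to the end of February leaves 190.
March has 31 days (159 left).
April has 30 days (129 left).
May has 31 days (98 left).
June has 30 days (68 left).
July has 31 days (37 left).
August has 31 days (6 left).
6 days into September → 2043-09-06.

2043-09-06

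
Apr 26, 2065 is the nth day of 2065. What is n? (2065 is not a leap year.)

Days in months before Apr: 31 + 28 + 31 = 90.
Plus 26 days into Apr → day 116.

116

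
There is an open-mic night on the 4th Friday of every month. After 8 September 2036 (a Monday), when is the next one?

September 2036 starts on a Monday; its first Friday is the 5th, so the 4th Friday is the 26th — 26 September 2036.
26 September 2036 is after 8 September 2036, so that is the next one.

26 September 2036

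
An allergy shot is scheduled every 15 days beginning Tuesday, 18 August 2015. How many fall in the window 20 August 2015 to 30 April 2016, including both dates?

17

Occurrences land 15·i days after 18 August 2015 for i = 0, 1, 2, …
20 August 2015 is 2 days after the start; 2 ÷ 15 = 0 remainder 2; since the remainder is 2, round up to i = 1. First occurrence in the window: #2 on 2 September 2015 (1×15 = 15 days in).
30 April 2016 is 256 days after the start; 256 ÷ 15 = 17 remainder 1. Last occurrence in the window: #18 on 29 April 2016.
Occurrences #2 through #18: 17 in total.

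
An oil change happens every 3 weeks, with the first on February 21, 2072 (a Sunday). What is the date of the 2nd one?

March 13, 2072

The 2nd occurrence is 1 interval after the first: 1 × 21 = 21 days after February 21, 2072.
February has 29 days — 8 days to the end of February leaves 13.
13 days into March → March 13, 2072.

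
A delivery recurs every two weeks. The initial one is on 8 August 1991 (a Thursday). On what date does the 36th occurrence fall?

10 December 1992

The 36th occurrence is 35 intervals after the first: 35 × 14 = 490 days after 8 August 1991.
August has 31 days — 23 days to the end of August leaves 467.
From end of August to end of 1991 is 122 days (345 left).
January has 31 days (314 left).
February has 29 days (285 left).
March has 31 days (254 left).
April has 30 days (224 left).
May has 31 days (193 left).
June has 30 days (163 left).
July has 31 days (132 left).
August has 31 days (101 left).
September has 30 days (71 left).
October has 31 days (40 left).
November has 30 days (10 left).
10 days into December → 10 December 1992.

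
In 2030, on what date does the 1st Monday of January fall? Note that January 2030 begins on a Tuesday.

January 7, 2030

January 2030 begins on a Tuesday, so the first Monday is January 7 (6 days later).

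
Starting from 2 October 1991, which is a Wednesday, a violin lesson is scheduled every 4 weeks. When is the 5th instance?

22 January 1992

The 5th occurrence is 4 intervals after the first: 4 × 28 = 112 days after 2 October 1991.
October has 31 days — 29 days to the end of October leaves 83.
November has 30 days (53 left).
December has 31 days (22 left).
22 days into January → 22 January 1992.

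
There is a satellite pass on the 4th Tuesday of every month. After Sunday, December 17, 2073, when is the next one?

December 26, 2073

December 2073 starts on a Friday; its first Tuesday is the 5th, so the 4th Tuesday is the 26th — December 26, 2073.
December 26, 2073 is after December 17, 2073, so that is the next one.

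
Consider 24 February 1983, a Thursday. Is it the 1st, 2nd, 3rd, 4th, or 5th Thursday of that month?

Day 24 falls in week ⌈24/7⌉ of the month.
Days 1–7 hold the 1st Thursday, 8–14 the 2nd, 15–21 the 3rd, 22–28 the 4th, 29–31 the 5th.
24 is in the range for the 4th.

4th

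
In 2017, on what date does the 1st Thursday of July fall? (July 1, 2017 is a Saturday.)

July 6, 2017

July 2017 begins on a Saturday, so the first Thursday is July 6 (5 days later).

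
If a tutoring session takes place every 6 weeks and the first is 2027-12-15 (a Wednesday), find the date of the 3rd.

2028-03-08

The 3rd occurrence is 2 intervals after the first: 2 × 42 = 84 days after 2027-12-15.
December has 31 days — 16 days to the end of December leaves 68.
January has 31 days (37 left).
February has 29 days (8 left).
8 days into March → 2028-03-08.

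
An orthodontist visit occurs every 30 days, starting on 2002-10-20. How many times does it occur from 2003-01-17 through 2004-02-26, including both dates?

14

Occurrences land 30·i days after 2002-10-20 for i = 0, 1, 2, …
2003-01-17 is 89 days after the start; 89 ÷ 30 = 2 remainder 29; since the remainder is 29, round up to i = 3. First occurrence in the window: #4 on 2003-01-18 (3×30 = 90 days in).
2004-02-26 is 494 days after the start; 494 ÷ 30 = 16 remainder 14. Last occurrence in the window: #17 on 2004-02-12.
Occurrences #4 through #17: 14 in total.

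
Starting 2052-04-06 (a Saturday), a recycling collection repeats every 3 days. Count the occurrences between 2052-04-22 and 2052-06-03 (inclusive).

14

Occurrences land 3·i days after 2052-04-06 for i = 0, 1, 2, …
2052-04-22 is 16 days after the start; 16 ÷ 3 = 5 remainder 1; since the remainder is 1, round up to i = 6. First occurrence in the window: #7 on 2052-04-24 (6×3 = 18 days in).
2052-06-03 is 58 days after the start; 58 ÷ 3 = 19 remainder 1. Last occurrence in the window: #20 on 2052-06-02.
Occurrences #7 through #20: 14 in total.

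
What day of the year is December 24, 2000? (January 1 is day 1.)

Days in months before December: 31 + 29 + 31 + 30 + 31 + 30 + 31 + 31 + 30 + 31 + 30 = 335.
Plus 24 days into December → day 359.

359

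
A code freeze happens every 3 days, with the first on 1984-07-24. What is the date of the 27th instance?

The 27th occurrence is 26 intervals after the first: 26 × 3 = 78 days after 1984-07-24.
July has 31 days — 7 days to the end of July leaves 71.
August has 31 days (40 left).
September has 30 days (10 left).
10 days into October → 1984-10-10.

1984-10-10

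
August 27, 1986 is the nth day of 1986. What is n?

Days in months before August: 31 + 28 + 31 + 30 + 31 + 30 + 31 = 212.
Plus 27 days into August → day 239.

239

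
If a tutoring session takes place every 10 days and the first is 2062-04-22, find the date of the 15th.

The 15th occurrence is 14 intervals after the first: 14 × 10 = 140 days after 2062-04-22.
April has 30 days — 8 days to the end of April leaves 132.
May has 31 days (101 left).
June has 30 days (71 left).
July has 31 days (40 left).
August has 31 days (9 left).
9 days into September → 2062-09-09.

2062-09-09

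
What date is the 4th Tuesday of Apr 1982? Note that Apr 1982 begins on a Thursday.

Apr 1982 begins on a Thursday, so the first Tuesday is Apr 6 (5 days later).
The 4th Tuesday is 3 weeks later: 6 + 21 = 27.

Apr 27, 1982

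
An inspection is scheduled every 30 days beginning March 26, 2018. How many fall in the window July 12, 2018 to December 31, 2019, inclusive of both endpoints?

18

Occurrences land 30·i days after March 26, 2018 for i = 0, 1, 2, …
July 12, 2018 is 108 days after the start; 108 ÷ 30 = 3 remainder 18; since the remainder is 18, round up to i = 4. First occurrence in the window: #5 on July 24, 2018 (4×30 = 120 days in).
December 31, 2019 is 645 days after the start; 645 ÷ 30 = 21 remainder 15. Last occurrence in the window: #22 on December 16, 2019.
Occurrences #5 through #22: 18 in total.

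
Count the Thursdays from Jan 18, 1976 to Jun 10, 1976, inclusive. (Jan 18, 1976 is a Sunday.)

21

Jan 18, 1976 is a Sunday; the first Thursday on or after it is Jan 22, 1976 (4 days later).
From Jan 22, 1976 to Jun 10, 1976: 9 + 29 + 31 + 30 + 31 + 10 = 140 days (rest of Jan, Feb, Mar, Apr, May, Jun).
140 ÷ 7 = 20 full weeks with remainder 0, so 20 more Thursdays after the first → 21.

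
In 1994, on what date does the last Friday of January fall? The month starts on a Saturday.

January 28, 1994

January 1994 begins on a Saturday, so the first Friday is January 7 (6 days later).
January 1994 has 31 days. Adding weeks: 7, 14, 21, 28 — the last one ≤ 31 is the 28th.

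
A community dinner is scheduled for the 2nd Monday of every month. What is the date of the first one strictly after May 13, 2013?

May 2013 starts on a Wednesday; its first Monday is the 6th, so the 2nd Monday is the 13th — May 13, 2013.
That is not after May 13, 2013, so look at Jun 2013.
Jun 2013 starts on a Saturday; its first Monday is the 3rd, so the 2nd Monday is the 10th — Jun 10, 2013.

Jun 10, 2013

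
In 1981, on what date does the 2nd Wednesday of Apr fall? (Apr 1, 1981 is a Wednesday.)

Apr 8, 1981

Apr 1981 begins on a Wednesday, so the first Wednesday is Apr 1.
The 2nd Wednesday is 1 weeks later: 1 + 7 = 8.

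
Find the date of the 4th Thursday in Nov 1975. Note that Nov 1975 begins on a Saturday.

Nov 1975 begins on a Saturday, so the first Thursday is Nov 6 (5 days later).
The 4th Thursday is 3 weeks later: 6 + 21 = 27.

Nov 27, 1975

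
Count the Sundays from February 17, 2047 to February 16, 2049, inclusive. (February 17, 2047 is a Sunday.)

February 17, 2047 is a Sunday; the first Sunday on or after it is February 17, 2047.
From February 17, 2047 to February 16, 2049: 317 + 366 + 47 = 730 days (rest of 2047, 2048, to February 16, 2049 in 2049).
730 ÷ 7 = 104 full weeks with remainder 2, so 104 more Sundays after the first → 105.

105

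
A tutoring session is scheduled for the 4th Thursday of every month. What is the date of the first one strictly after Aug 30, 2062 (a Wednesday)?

Sep 28, 2062

Aug 2062 starts on a Tuesday; its first Thursday is the 3rd, so the 4th Thursday is the 24th — Aug 24, 2062.
That is not after Aug 30, 2062, so look at Sep 2062.
Sep 2062 starts on a Friday; its first Thursday is the 7th, so the 4th Thursday is the 28th — Sep 28, 2062.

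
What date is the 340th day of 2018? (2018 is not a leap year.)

December 6, 2018

January has 31 days (340 − 31 = 309 remain).
February has 28 days (309 − 28 = 281 remain).
March has 31 days (281 − 31 = 250 remain).
April has 30 days (250 − 30 = 220 remain).
May has 31 days (220 − 31 = 189 remain).
June has 30 days (189 − 30 = 159 remain).
July has 31 days (159 − 31 = 128 remain).
August has 31 days (128 − 31 = 97 remain).
September has 30 days (97 − 30 = 67 remain).
October has 31 days (67 − 31 = 36 remain).
November has 30 days (36 − 30 = 6 remain).
6 into December → December 6.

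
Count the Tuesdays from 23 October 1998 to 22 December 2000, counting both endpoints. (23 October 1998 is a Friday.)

113

23 October 1998 is a Friday; the first Tuesday on or after it is 27 October 1998 (4 days later).
From 27 October 1998 to 22 December 2000: 65 + 365 + 357 = 787 days (rest of 1998, 1999, to 22 December 2000 in 2000).
787 ÷ 7 = 112 full weeks with remainder 3, so 112 more Tuesdays after the first → 113.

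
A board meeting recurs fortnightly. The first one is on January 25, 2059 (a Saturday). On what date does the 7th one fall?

April 19, 2059

The 7th occurrence is 6 intervals after the first: 6 × 14 = 84 days after January 25, 2059.
January has 31 days — 6 days to the end of January leaves 78.
February has 28 days (50 left).
March has 31 days (19 left).
19 days into April → April 19, 2059.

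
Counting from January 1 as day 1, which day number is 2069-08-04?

216

Days in months before August: 31 + 28 + 31 + 30 + 31 + 30 + 31 = 212.
Plus 4 days into August → day 216.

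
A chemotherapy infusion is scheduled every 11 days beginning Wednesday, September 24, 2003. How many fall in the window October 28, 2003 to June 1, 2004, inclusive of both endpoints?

19

Occurrences land 11·i days after September 24, 2003 for i = 0, 1, 2, …
October 28, 2003 is 34 days after the start; 34 ÷ 11 = 3 remainder 1; since the remainder is 1, round up to i = 4. First occurrence in the window: #5 on November 7, 2003 (4×11 = 44 days in).
June 1, 2004 is 251 days after the start; 251 ÷ 11 = 22 remainder 9. Last occurrence in the window: #23 on May 23, 2004.
Occurrences #5 through #23: 19 in total.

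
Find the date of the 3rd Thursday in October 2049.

2049-10-21

October 2049 begins on a Friday, so the first Thursday is October 7 (6 days later).
The 3rd Thursday is 2 weeks later: 7 + 14 = 21.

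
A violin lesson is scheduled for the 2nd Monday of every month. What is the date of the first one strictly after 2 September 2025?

8 September 2025

September 2025 starts on a Monday; its first Monday is the 1st, so the 2nd Monday is the 8th — 8 September 2025.
8 September 2025 is after 2 September 2025, so that is the next one.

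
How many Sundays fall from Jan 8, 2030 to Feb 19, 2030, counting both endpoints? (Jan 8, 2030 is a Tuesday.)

Jan 8, 2030 is a Tuesday; the first Sunday on or after it is Jan 13, 2030 (5 days later).
From Jan 13, 2030 to Feb 19, 2030: 18 + 19 = 37 days (rest of Jan, Feb).
37 ÷ 7 = 5 full weeks with remainder 2, so 5 more Sundays after the first → 6.

6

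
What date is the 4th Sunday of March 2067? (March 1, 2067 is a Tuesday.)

March 27, 2067

March 2067 begins on a Tuesday, so the first Sunday is March 6 (5 days later).
The 4th Sunday is 3 weeks later: 6 + 21 = 27.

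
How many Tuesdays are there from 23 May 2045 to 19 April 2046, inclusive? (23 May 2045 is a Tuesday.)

48

23 May 2045 is a Tuesday; the first Tuesday on or after it is 23 May 2045.
From 23 May 2045 to 19 April 2046: 222 + 109 = 331 days (rest of 2045, to 19 April 2046 in 2046).
331 ÷ 7 = 47 full weeks with remainder 2, so 47 more Tuesdays after the first → 48.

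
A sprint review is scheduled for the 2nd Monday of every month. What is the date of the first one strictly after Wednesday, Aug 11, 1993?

Sep 13, 1993

Aug 1993 starts on a Sunday; its first Monday is the 2nd, so the 2nd Monday is the 9th — Aug 9, 1993.
That is not after Aug 11, 1993, so look at Sep 1993.
Sep 1993 starts on a Wednesday; its first Monday is the 6th, so the 2nd Monday is the 13th — Sep 13, 1993.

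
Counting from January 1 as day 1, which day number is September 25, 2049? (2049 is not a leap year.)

Days in months before September: 31 + 28 + 31 + 30 + 31 + 30 + 31 + 31 = 243.
Plus 25 days into September → day 268.

268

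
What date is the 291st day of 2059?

October 18, 2059

January has 31 days (291 − 31 = 260 remain).
February has 28 days (260 − 28 = 232 remain).
March has 31 days (232 − 31 = 201 remain).
April has 30 days (201 − 30 = 171 remain).
May has 31 days (171 − 31 = 140 remain).
June has 30 days (140 − 30 = 110 remain).
July has 31 days (110 − 31 = 79 remain).
August has 31 days (79 − 31 = 48 remain).
September has 30 days (48 − 30 = 18 remain).
18 into October → October 18.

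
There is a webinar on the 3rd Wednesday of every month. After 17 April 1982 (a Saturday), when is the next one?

April 1982 starts on a Thursday; its first Wednesday is the 7th, so the 3rd Wednesday is the 21st — 21 April 1982.
21 April 1982 is after 17 April 1982, so that is the next one.

21 April 1982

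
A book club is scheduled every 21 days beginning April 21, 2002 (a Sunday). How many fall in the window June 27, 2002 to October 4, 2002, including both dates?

4

Occurrences land 21·i days after April 21, 2002 for i = 0, 1, 2, …
June 27, 2002 is 67 days after the start; 67 ÷ 21 = 3 remainder 4; since the remainder is 4, round up to i = 4. First occurrence in the window: #5 on July 14, 2002 (4×21 = 84 days in).
October 4, 2002 is 166 days after the start; 166 ÷ 21 = 7 remainder 19. Last occurrence in the window: #8 on September 15, 2002.
Occurrences #5 through #8: 4 in total.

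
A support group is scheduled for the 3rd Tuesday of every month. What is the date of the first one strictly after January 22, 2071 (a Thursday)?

February 17, 2071

January 2071 starts on a Thursday; its first Tuesday is the 6th, so the 3rd Tuesday is the 20th — January 20, 2071.
That is not after January 22, 2071, so look at February 2071.
February 2071 starts on a Sunday; its first Tuesday is the 3rd, so the 3rd Tuesday is the 17th — February 17, 2071.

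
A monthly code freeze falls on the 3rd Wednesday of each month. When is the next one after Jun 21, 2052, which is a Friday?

Jun 2052 starts on a Saturday; its first Wednesday is the 5th, so the 3rd Wednesday is the 19th — Jun 19, 2052.
That is not after Jun 21, 2052, so look at Jul 2052.
Jul 2052 starts on a Monday; its first Wednesday is the 3rd, so the 3rd Wednesday is the 17th — Jul 17, 2052.

Jul 17, 2052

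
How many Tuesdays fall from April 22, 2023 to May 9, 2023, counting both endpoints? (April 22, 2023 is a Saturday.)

3

April 22, 2023 is a Saturday; the first Tuesday on or after it is April 25, 2023 (3 days later).
From April 25, 2023 to May 9, 2023: 5 + 9 = 14 days (rest of April, May).
14 ÷ 7 = 2 full weeks with remainder 0, so 2 more Tuesdays after the first → 3.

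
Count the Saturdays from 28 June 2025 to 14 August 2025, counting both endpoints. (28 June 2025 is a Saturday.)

28 June 2025 is a Saturday; the first Saturday on or after it is 28 June 2025.
From 28 June 2025 to 14 August 2025: 2 + 31 + 14 = 47 days (rest of June, July, August).
47 ÷ 7 = 6 full weeks with remainder 5, so 6 more Saturdays after the first → 7.

7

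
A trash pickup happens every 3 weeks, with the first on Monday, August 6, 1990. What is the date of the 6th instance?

The 6th occurrence is 5 intervals after the first: 5 × 21 = 105 days after August 6, 1990.
August has 31 days — 25 days to the end of August leaves 80.
September has 30 days (50 left).
October has 31 days (19 left).
19 days into November → November 19, 1990.

November 19, 1990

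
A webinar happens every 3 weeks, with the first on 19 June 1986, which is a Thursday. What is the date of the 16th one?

The 16th occurrence is 15 intervals after the first: 15 × 21 = 315 days after 19 June 1986.
June has 30 days — 11 days to the end of June leaves 304.
July has 31 days (273 left).
August has 31 days (242 left).
September has 30 days (212 left).
October has 31 days (181 left).
November has 30 days (151 left).
December has 31 days (120 left).
January has 31 days (89 left).
February has 28 days (61 left).
March has 31 days (30 left).
30 days into April → 30 April 1987.

30 April 1987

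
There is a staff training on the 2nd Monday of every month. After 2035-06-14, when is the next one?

2035-07-09

June 2035 starts on a Friday; its first Monday is the 4th, so the 2nd Monday is the 11th — 2035-06-11.
That is not after 2035-06-14, so look at July 2035.
July 2035 starts on a Sunday; its first Monday is the 2nd, so the 2nd Monday is the 9th — 2035-07-09.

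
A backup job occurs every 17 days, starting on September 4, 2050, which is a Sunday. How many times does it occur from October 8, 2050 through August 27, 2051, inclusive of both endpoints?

20

Occurrences land 17·i days after September 4, 2050 for i = 0, 1, 2, …
October 8, 2050 is 34 days after the start; 34 ÷ 17 = 2 remainder 0. First occurrence in the window: #3 on October 8, 2050 (2×17 = 34 days in).
August 27, 2051 is 357 days after the start; 357 ÷ 17 = 21 remainder 0. Last occurrence in the window: #22 on August 27, 2051.
Occurrences #3 through #22: 20 in total.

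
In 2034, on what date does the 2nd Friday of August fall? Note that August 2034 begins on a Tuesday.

11 August 2034

August 2034 begins on a Tuesday, so the first Friday is August 4 (3 days later).
The 2nd Friday is 1 weeks later: 4 + 7 = 11.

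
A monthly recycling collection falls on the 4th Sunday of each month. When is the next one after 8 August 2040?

August 2040 starts on a Wednesday; its first Sunday is the 5th, so the 4th Sunday is the 26th — 26 August 2040.
26 August 2040 is after 8 August 2040, so that is the next one.

26 August 2040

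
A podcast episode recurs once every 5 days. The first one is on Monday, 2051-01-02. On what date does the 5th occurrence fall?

2051-01-22

The 5th occurrence is 4 intervals after the first: 4 × 5 = 20 days after 2051-01-02.
20 days later is 2051-01-22.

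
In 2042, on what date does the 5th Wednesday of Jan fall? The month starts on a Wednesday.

Jan 29, 2042

Jan 2042 begins on a Wednesday, so the first Wednesday is Jan 1.
The 5th Wednesday is 4 weeks later: 1 + 28 = 29.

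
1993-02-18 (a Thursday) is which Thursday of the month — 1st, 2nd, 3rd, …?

Day 18 falls in week ⌈18/7⌉ of the month.
Days 1–7 hold the 1st Thursday, 8–14 the 2nd, 15–21 the 3rd, 22–28 the 4th, 29–31 the 5th.
18 is in the range for the 3rd.

3rd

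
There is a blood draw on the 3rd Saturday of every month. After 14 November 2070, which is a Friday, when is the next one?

15 November 2070

November 2070 starts on a Saturday; its first Saturday is the 1st, so the 3rd Saturday is the 15th — 15 November 2070.
15 November 2070 is after 14 November 2070, so that is the next one.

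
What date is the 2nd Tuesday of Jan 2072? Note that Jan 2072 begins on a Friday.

Jan 2072 begins on a Friday, so the first Tuesday is Jan 5 (4 days later).
The 2nd Tuesday is 1 weeks later: 5 + 7 = 12.

Jan 12, 2072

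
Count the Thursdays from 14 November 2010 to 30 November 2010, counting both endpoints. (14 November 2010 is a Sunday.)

14 November 2010 is a Sunday; the first Thursday on or after it is 18 November 2010 (4 days later).
From 18 November 2010 to 30 November 2010 is 30 − 18 = 12 days.
12 ÷ 7 = 1 full weeks with remainder 5, so 1 more Thursdays after the first → 2.

2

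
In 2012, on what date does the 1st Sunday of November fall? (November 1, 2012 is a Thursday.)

2012-11-04

November 2012 begins on a Thursday, so the first Sunday is November 4 (3 days later).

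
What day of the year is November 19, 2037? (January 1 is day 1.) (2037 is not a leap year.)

323

Days in months before November: 31 + 28 + 31 + 30 + 31 + 30 + 31 + 31 + 30 + 31 = 304.
Plus 19 days into November → day 323.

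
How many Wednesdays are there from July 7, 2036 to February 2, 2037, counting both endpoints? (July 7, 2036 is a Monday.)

30

July 7, 2036 is a Monday; the first Wednesday on or after it is July 9, 2036 (2 days later).
From July 9, 2036 to February 2, 2037: 22 + 31 + 30 + 31 + 30 + 31 + 31 + 2 = 208 days (rest of July, August, September, October, November, December, January, February).
208 ÷ 7 = 29 full weeks with remainder 5, so 29 more Wednesdays after the first → 30.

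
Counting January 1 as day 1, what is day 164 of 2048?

January has 31 days (164 − 31 = 133 remain).
February has 29 days (133 − 29 = 104 remain).
March has 31 days (104 − 31 = 73 remain).
April has 30 days (73 − 30 = 43 remain).
May has 31 days (43 − 31 = 12 remain).
12 into June → June 12.

2048-06-12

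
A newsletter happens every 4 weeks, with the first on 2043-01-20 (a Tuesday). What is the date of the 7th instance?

The 7th occurrence is 6 intervals after the first: 6 × 28 = 168 days after 2043-01-20.
January has 31 days — 11 days to the end of January leaves 157.
February has 28 days (129 left).
March has 31 days (98 left).
April has 30 days (68 left).
May has 31 days (37 left).
June has 30 days (7 left).
7 days into July → 2043-07-07.

2043-07-07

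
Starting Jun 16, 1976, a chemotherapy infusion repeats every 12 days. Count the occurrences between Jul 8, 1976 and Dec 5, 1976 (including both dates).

Occurrences land 12·i days after Jun 16, 1976 for i = 0, 1, 2, …
Jul 8, 1976 is 22 days after the start; 22 ÷ 12 = 1 remainder 10; since the remainder is 10, round up to i = 2. First occurrence in the window: #3 on Jul 10, 1976 (2×12 = 24 days in).
Dec 5, 1976 is 172 days after the start; 172 ÷ 12 = 14 remainder 4. Last occurrence in the window: #15 on Dec 1, 1976.
Occurrences #3 through #15: 13 in total.

13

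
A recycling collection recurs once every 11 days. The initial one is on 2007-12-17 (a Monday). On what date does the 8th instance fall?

The 8th occurrence is 7 intervals after the first: 7 × 11 = 77 days after 2007-12-17.
December has 31 days — 14 days to the end of December leaves 63.
January has 31 days (32 left).
February has 29 days (3 left).
3 days into March → 2008-03-03.

2008-03-03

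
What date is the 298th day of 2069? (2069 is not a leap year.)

2069-10-25

January has 31 days (298 − 31 = 267 remain).
February has 28 days (267 − 28 = 239 remain).
March has 31 days (239 − 31 = 208 remain).
April has 30 days (208 − 30 = 178 remain).
May has 31 days (178 − 31 = 147 remain).
June has 30 days (147 − 30 = 117 remain).
July has 31 days (117 − 31 = 86 remain).
August has 31 days (86 − 31 = 55 remain).
September has 30 days (55 − 30 = 25 remain).
25 into October → October 25.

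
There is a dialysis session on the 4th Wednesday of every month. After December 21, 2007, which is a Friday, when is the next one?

December 26, 2007

December 2007 starts on a Saturday; its first Wednesday is the 5th, so the 4th Wednesday is the 26th — December 26, 2007.
December 26, 2007 is after December 21, 2007, so that is the next one.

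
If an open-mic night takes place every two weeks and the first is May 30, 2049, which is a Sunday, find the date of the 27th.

May 29, 2050

The 27th occurrence is 26 intervals after the first: 26 × 14 = 364 days after May 30, 2049.
May has 31 days — 1 day to the end of May leaves 363.
Jun has 30 days (333 left).
Jul has 31 days (302 left).
Aug has 31 days (271 left).
Sep has 30 days (241 left).
Oct has 31 days (210 left).
Nov has 30 days (180 left).
Dec has 31 days (149 left).
Jan has 31 days (118 left).
Feb has 28 days (90 left).
Mar has 31 days (59 left).
Apr has 30 days (29 left).
29 days into May → May 29, 2050.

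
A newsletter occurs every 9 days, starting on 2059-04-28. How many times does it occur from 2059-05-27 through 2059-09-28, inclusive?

14

Occurrences land 9·i days after 2059-04-28 for i = 0, 1, 2, …
2059-05-27 is 29 days after the start; 29 ÷ 9 = 3 remainder 2; since the remainder is 2, round up to i = 4. First occurrence in the window: #5 on 2059-06-03 (4×9 = 36 days in).
2059-09-28 is 153 days after the start; 153 ÷ 9 = 17 remainder 0. Last occurrence in the window: #18 on 2059-09-28.
Occurrences #5 through #18: 14 in total.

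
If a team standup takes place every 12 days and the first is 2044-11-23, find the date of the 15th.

The 15th occurrence is 14 intervals after the first: 14 × 12 = 168 days after 2044-11-23.
November has 30 days — 7 days to the end of November leaves 161.
December has 31 days (130 left).
January has 31 days (99 left).
February has 28 days (71 left).
March has 31 days (40 left).
April has 30 days (10 left).
10 days into May → 2045-05-10.

2045-05-10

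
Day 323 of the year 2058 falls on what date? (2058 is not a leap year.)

January has 31 days (323 − 31 = 292 remain).
February has 28 days (292 − 28 = 264 remain).
March has 31 days (264 − 31 = 233 remain).
April has 30 days (233 − 30 = 203 remain).
May has 31 days (203 − 31 = 172 remain).
June has 30 days (172 − 30 = 142 remain).
July has 31 days (142 − 31 = 111 remain).
August has 31 days (111 − 31 = 80 remain).
September has 30 days (80 − 30 = 50 remain).
October has 31 days (50 − 31 = 19 remain).
19 into November → November 19.

19 November 2058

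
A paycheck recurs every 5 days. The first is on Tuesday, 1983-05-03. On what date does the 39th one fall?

The 39th occurrence is 38 intervals after the first: 38 × 5 = 190 days after 1983-05-03.
May has 31 days — 28 days to the end of May leaves 162.
June has 30 days (132 left).
July has 31 days (101 left).
August has 31 days (70 left).
September has 30 days (40 left).
October has 31 days (9 left).
9 days into November → 1983-11-09.

1983-11-09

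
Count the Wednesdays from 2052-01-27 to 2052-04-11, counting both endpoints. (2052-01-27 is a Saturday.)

11

2052-01-27 is a Saturday; the first Wednesday on or after it is 2052-01-31 (4 days later).
From 2052-01-31 to 2052-04-11: 0 + 29 + 31 + 11 = 71 days (rest of January, February, March, April).
71 ÷ 7 = 10 full weeks with remainder 1, so 10 more Wednesdays after the first → 11.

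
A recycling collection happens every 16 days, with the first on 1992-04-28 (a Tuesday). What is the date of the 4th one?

The 4th occurrence is 3 intervals after the first: 3 × 16 = 48 days after 1992-04-28.
April has 30 days — 2 days to the end of April leaves 46.
May has 31 days (15 left).
15 days into June → 1992-06-15.

1992-06-15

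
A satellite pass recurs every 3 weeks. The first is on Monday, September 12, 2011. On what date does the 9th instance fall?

February 27, 2012

The 9th occurrence is 8 intervals after the first: 8 × 21 = 168 days after September 12, 2011.
September has 30 days — 18 days to the end of September leaves 150.
October has 31 days (119 left).
November has 30 days (89 left).
December has 31 days (58 left).
January has 31 days (27 left).
27 days into February → February 27, 2012.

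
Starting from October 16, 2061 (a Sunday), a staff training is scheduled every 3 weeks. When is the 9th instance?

The 9th occurrence is 8 intervals after the first: 8 × 21 = 168 days after October 16, 2061.
October has 31 days — 15 days to the end of October leaves 153.
November has 30 days (123 left).
December has 31 days (92 left).
January has 31 days (61 left).
February has 28 days (33 left).
March has 31 days (2 left).
2 days into April → April 2, 2062.

April 2, 2062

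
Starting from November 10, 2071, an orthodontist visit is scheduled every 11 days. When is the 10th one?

The 10th occurrence is 9 intervals after the first: 9 × 11 = 99 days after November 10, 2071.
November has 30 days — 20 days to the end of November leaves 79.
December has 31 days (48 left).
January has 31 days (17 left).
17 days into February → February 17, 2072.

February 17, 2072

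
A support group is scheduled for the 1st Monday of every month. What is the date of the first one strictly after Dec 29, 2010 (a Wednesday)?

Jan 3, 2011

Dec 2010 starts on a Wednesday, so its 1st Monday is Dec 6, 2010 (5 days in).
That is not after Dec 29, 2010, so look at Jan 2011.
Jan 2011 starts on a Saturday, so its 1st Monday is Jan 3, 2011 (2 days in).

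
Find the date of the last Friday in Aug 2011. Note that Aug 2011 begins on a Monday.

Aug 2011 begins on a Monday, so the first Friday is Aug 5 (4 days later).
Aug 2011 has 31 days. Adding weeks: 5, 12, 19, 26 — the last one ≤ 31 is the 26th.

Aug 26, 2011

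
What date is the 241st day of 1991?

January has 31 days (241 − 31 = 210 remain).
February has 28 days (210 − 28 = 182 remain).
March has 31 days (182 − 31 = 151 remain).
April has 30 days (151 − 30 = 121 remain).
May has 31 days (121 − 31 = 90 remain).
June has 30 days (90 − 30 = 60 remain).
July has 31 days (60 − 31 = 29 remain).
29 into August → August 29.

1991-08-29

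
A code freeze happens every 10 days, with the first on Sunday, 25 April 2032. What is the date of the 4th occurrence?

The 4th occurrence is 3 intervals after the first: 3 × 10 = 30 days after 25 April 2032.
April has 30 days — 5 days to the end of April leaves 25.
25 days into May → 25 May 2032.

25 May 2032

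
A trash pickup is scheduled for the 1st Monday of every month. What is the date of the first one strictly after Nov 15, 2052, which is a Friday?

Nov 2052 starts on a Friday, so its 1st Monday is Nov 4, 2052 (3 days in).
That is not after Nov 15, 2052, so look at Dec 2052.
Dec 2052 starts on a Sunday, so its 1st Monday is Dec 2, 2052 (1 day in).

Dec 2, 2052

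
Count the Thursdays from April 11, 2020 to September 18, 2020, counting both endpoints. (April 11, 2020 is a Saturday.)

April 11, 2020 is a Saturday; the first Thursday on or after it is April 16, 2020 (5 days later).
From April 16, 2020 to September 18, 2020: 14 + 31 + 30 + 31 + 31 + 18 = 155 days (rest of April, May, June, July, August, September).
155 ÷ 7 = 22 full weeks with remainder 1, so 22 more Thursdays after the first → 23.

23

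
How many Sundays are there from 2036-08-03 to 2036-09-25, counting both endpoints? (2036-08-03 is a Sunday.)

8

2036-08-03 is a Sunday; the first Sunday on or after it is 2036-08-03.
From 2036-08-03 to 2036-09-25: 28 + 25 = 53 days (rest of August, September).
53 ÷ 7 = 7 full weeks with remainder 4, so 7 more Sundays after the first → 8.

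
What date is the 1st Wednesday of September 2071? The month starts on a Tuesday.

September 2071 begins on a Tuesday, so the first Wednesday is September 2 (1 day later).

2 September 2071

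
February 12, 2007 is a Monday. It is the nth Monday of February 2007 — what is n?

Day 12 falls in week ⌈12/7⌉ of the month.
Days 1–7 hold the 1st Monday, 8–14 the 2nd, 15–21 the 3rd, 22–28 the 4th, 29–31 the 5th.
12 is in the range for the 2nd.

2nd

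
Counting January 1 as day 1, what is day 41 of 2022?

January has 31 days (41 − 31 = 10 remain).
10 into February → February 10.

2022-02-10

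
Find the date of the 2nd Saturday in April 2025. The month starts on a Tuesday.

2025-04-12

April 2025 begins on a Tuesday, so the first Saturday is April 5 (4 days later).
The 2nd Saturday is 1 weeks later: 5 + 7 = 12.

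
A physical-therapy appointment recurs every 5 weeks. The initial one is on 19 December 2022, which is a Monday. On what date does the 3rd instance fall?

27 February 2023

The 3rd occurrence is 2 intervals after the first: 2 × 35 = 70 days after 19 December 2022.
December has 31 days — 12 days to the end of December leaves 58.
January has 31 days (27 left).
27 days into February → 27 February 2023.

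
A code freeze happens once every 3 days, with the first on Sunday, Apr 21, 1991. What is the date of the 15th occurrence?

The 15th occurrence is 14 intervals after the first: 14 × 3 = 42 days after Apr 21, 1991.
Apr has 30 days — 9 days to the end of Apr leaves 33.
May has 31 days (2 left).
2 days into Jun → Jun 2, 1991.

Jun 2, 1991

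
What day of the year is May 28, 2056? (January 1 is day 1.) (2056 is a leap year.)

Days in months before May: 31 + 29 + 31 + 30 = 121.
Plus 28 days into May → day 149.

149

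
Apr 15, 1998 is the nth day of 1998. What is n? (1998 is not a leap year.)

105

Days in months before Apr: 31 + 28 + 31 = 90.
Plus 15 days into Apr → day 105.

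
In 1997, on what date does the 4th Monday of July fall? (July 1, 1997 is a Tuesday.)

28 July 1997

July 1997 begins on a Tuesday, so the first Monday is July 7 (6 days later).
The 4th Monday is 3 weeks later: 7 + 21 = 28.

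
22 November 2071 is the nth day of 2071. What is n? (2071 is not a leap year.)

Days in months before November: 31 + 28 + 31 + 30 + 31 + 30 + 31 + 31 + 30 + 31 = 304.
Plus 22 days into November → day 326.

326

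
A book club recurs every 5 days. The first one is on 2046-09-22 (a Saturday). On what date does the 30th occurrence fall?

The 30th occurrence is 29 intervals after the first: 29 × 5 = 145 days after 2046-09-22.
September has 30 days — 8 days to the end of September leaves 137.
October has 31 days (106 left).
November has 30 days (76 left).
December has 31 days (45 left).
January has 31 days (14 left).
14 days into February → 2047-02-14.

2047-02-14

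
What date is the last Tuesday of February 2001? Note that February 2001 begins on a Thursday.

27 February 2001

February 2001 begins on a Thursday, so the first Tuesday is February 6 (5 days later).
February 2001 has 28 days. Adding weeks: 6, 13, 20, 27 — the last one ≤ 28 is the 27th.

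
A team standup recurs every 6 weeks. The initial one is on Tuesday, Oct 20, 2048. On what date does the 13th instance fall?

The 13th occurrence is 12 intervals after the first: 12 × 42 = 504 days after Oct 20, 2048.
Oct has 31 days — 11 days to the end of Oct leaves 493.
From end of Oct to end of 2048 is 61 days (432 left).
2049 has 365 days (67 left).
Jan has 31 days (36 left).
Feb has 28 days (8 left).
8 days into Mar → Mar 8, 2050.

Mar 8, 2050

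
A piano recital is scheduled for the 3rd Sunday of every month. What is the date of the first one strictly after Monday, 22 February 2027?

February 2027 starts on a Monday; its first Sunday is the 7th, so the 3rd Sunday is the 21st — 21 February 2027.
That is not after 22 February 2027, so look at March 2027.
March 2027 starts on a Monday; its first Sunday is the 7th, so the 3rd Sunday is the 21st — 21 March 2027.

21 March 2027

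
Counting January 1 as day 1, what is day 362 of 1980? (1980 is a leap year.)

Dec 27, 1980

Jan has 31 days (362 − 31 = 331 remain).
Feb has 29 days (331 − 29 = 302 remain).
Mar has 31 days (302 − 31 = 271 remain).
Apr has 30 days (271 − 30 = 241 remain).
May has 31 days (241 − 31 = 210 remain).
Jun has 30 days (210 − 30 = 180 remain).
Jul has 31 days (180 − 31 = 149 remain).
Aug has 31 days (149 − 31 = 118 remain).
Sep has 30 days (118 − 30 = 88 remain).
Oct has 31 days (88 − 31 = 57 remain).
Nov has 30 days (57 − 30 = 27 remain).
27 into Dec → Dec 27.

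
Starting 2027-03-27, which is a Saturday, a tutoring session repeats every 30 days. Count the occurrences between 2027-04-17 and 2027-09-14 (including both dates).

Occurrences land 30·i days after 2027-03-27 for i = 0, 1, 2, …
2027-04-17 is 21 days after the start; 21 ÷ 30 = 0 remainder 21; since the remainder is 21, round up to i = 1. First occurrence in the window: #2 on 2027-04-26 (1×30 = 30 days in).
2027-09-14 is 171 days after the start; 171 ÷ 30 = 5 remainder 21. Last occurrence in the window: #6 on 2027-08-24.
Occurrences #2 through #6: 5 in total.

5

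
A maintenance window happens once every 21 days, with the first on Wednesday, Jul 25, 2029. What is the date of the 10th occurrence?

The 10th occurrence is 9 intervals after the first: 9 × 21 = 189 days after Jul 25, 2029.
Jul has 31 days — 6 days to the end of Jul leaves 183.
Aug has 31 days (152 left).
Sep has 30 days (122 left).
Oct has 31 days (91 left).
Nov has 30 days (61 left).
Dec has 31 days (30 left).
30 days into Jan → Jan 30, 2030.

Jan 30, 2030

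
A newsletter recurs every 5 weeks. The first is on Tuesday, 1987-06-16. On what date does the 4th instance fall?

The 4th occurrence is 3 intervals after the first: 3 × 35 = 105 days after 1987-06-16.
June has 30 days — 14 days to the end of June leaves 91.
July has 31 days (60 left).
August has 31 days (29 left).
29 days into September → 1987-09-29.

1987-09-29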